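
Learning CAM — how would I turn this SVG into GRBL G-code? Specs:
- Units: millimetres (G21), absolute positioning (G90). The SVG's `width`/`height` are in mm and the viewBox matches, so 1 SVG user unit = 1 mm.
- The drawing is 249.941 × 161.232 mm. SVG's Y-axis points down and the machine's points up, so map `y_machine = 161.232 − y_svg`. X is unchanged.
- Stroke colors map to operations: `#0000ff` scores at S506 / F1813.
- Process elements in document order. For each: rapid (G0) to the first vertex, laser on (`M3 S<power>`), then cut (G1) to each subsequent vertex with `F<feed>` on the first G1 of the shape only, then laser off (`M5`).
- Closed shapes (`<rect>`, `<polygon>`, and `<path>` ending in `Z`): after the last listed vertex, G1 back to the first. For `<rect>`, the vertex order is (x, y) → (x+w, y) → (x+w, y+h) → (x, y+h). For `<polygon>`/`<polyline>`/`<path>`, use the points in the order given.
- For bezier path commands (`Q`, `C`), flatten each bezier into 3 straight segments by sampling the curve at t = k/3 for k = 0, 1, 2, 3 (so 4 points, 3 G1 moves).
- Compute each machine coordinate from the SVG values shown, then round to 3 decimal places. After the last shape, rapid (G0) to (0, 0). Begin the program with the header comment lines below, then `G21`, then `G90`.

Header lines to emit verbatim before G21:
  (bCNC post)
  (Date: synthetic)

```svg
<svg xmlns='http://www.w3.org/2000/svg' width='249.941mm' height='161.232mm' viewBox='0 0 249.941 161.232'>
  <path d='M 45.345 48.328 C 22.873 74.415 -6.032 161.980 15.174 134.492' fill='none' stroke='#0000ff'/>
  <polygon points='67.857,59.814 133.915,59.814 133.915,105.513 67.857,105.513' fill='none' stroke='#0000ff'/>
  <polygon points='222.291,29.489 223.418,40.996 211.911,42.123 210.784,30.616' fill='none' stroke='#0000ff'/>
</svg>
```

(bCNC post)
(Date: synthetic)
G21
G90
G0 X45.345 Y112.904
M3 S506
G1 X22.823 Y72.863 F1813
G1 X8.577 Y31.065
G1 X15.174 Y26.740
M5
G0 X67.857 Y101.418
M3 S506
G1 X133.915 Y101.418 F1813
G1 X133.915 Y55.719
G1 X67.857 Y55.719
G1 X67.857 Y101.418
M5
G0 X222.291 Y131.743
M3 S506
G1 X223.418 Y120.236 F1813
G1 X211.911 Y119.109
G1 X210.784 Y130.616
G1 X222.291 Y131.743
M5
G0 X0.000 Y0.000

viewBox `0 0 249.941 161.232` with mm width/height → 1 unit = 1 mm. Flip: y_m = 161.232 − y_svg.

**Shape 1** — `<path>` cubic bezier, stroke `#0000ff` → score (S506, F1813). Control points (SVG): P0=(45.345,48.328), P1=(22.873,74.415), P2=(-6.032,161.980), P3=(15.174,134.492); sampled at t=k/3. Machine vertices: (45.345,112.904) → (22.823,72.863) → (8.577,31.065) → (15.174,26.740). Open path.

**Shape 2** — `<polygon>` rectangle, stroke `#0000ff` → score (S506, F1813). Machine vertices: (67.857,101.418) → (133.915,101.418) → (133.915,55.719) → (67.857,55.719) → (67.857,101.418). Closed: final G1 returns to the first vertex.

**Shape 3** — `<polygon>` regular polygon, stroke `#0000ff` → score (S506, F1813). Machine vertices: (222.291,131.743) → (223.418,120.236) → (211.911,119.109) → (210.784,130.616) → (222.291,131.743). Closed: final G1 returns to the first vertex.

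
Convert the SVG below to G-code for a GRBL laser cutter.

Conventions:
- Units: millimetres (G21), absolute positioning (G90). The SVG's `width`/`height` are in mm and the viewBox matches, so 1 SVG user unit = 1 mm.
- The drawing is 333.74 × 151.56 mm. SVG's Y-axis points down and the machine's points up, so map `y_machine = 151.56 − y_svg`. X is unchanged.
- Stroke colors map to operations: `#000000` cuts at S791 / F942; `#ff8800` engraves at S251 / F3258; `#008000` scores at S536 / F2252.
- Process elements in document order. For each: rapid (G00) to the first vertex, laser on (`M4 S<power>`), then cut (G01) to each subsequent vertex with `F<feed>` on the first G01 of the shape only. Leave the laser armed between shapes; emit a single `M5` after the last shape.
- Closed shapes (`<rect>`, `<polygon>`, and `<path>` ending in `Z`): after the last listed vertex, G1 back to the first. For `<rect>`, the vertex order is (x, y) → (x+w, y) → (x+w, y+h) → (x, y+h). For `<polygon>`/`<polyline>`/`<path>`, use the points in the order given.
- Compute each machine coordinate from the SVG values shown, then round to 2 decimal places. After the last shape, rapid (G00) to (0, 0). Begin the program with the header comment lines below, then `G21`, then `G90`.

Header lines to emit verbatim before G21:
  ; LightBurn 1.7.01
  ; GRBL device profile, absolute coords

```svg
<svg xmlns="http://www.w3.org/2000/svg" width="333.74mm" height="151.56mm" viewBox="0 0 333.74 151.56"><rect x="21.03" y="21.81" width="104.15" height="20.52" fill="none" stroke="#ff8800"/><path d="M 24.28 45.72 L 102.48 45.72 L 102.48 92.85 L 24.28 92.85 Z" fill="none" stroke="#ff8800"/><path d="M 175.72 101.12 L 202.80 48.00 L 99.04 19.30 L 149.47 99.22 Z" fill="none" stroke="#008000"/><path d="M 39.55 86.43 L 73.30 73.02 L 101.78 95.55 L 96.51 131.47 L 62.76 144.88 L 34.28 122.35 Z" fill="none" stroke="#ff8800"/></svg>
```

viewBox `0 0 333.74 151.56` with mm width/height → 1 unit = 1 mm. Flip: y_m = 151.56 − y_svg.

**Shape 1** — `<rect>` rectangle, stroke `#ff8800` → engrave (S251, F3258). Machine vertices: (21.03,129.75) → (125.18,129.75) → (125.18,109.23) → (21.03,109.23) → (21.03,129.75). Closed: final G1 returns to the first vertex.

**Shape 2** — `<path>` rectangle, stroke `#ff8800` → engrave (S251, F3258). Machine vertices: (24.28,105.84) → (102.48,105.84) → (102.48,58.71) → (24.28,58.71) → (24.28,105.84). Closed: final G1 returns to the first vertex.

**Shape 3** — `<path>` closed polygon, stroke `#008000` → score (S536, F2252). Machine vertices: (175.72,50.44) → (202.80,103.56) → (99.04,132.26) → (149.47,52.34) → (175.72,50.44). Closed: final G1 returns to the first vertex.

**Shape 4** — `<path>` regular polygon, stroke `#ff8800` → engrave (S251, F3258). Machine vertices: (39.55,65.13) → (73.30,78.54) → (101.78,56.01) → (96.51,20.09) → (62.76,6.68) → (34.28,29.21) → (39.55,65.13). Closed: final G1 returns to the first vertex.

; LightBurn 1.7.01
; GRBL device profile, absolute coords
G21
G90
G00 X21.03 Y129.75
M4 S251
G01 X125.18 Y129.75 F3258
G01 X125.18 Y109.23
G01 X21.03 Y109.23
G01 X21.03 Y129.75
G00 X24.28 Y105.84
M4 S251
G01 X102.48 Y105.84 F3258
G01 X102.48 Y58.71
G01 X24.28 Y58.71
G01 X24.28 Y105.84
G00 X175.72 Y50.44
M4 S536
G01 X202.80 Y103.56 F2252
G01 X99.04 Y132.26
G01 X149.47 Y52.34
G01 X175.72 Y50.44
G00 X39.55 Y65.13
M4 S251
G01 X73.30 Y78.54 F3258
G01 X101.78 Y56.01
G01 X96.51 Y20.09
G01 X62.76 Y6.68
G01 X34.28 Y29.21
G01 X39.55 Y65.13
M5
G00 X0.00 Y0.00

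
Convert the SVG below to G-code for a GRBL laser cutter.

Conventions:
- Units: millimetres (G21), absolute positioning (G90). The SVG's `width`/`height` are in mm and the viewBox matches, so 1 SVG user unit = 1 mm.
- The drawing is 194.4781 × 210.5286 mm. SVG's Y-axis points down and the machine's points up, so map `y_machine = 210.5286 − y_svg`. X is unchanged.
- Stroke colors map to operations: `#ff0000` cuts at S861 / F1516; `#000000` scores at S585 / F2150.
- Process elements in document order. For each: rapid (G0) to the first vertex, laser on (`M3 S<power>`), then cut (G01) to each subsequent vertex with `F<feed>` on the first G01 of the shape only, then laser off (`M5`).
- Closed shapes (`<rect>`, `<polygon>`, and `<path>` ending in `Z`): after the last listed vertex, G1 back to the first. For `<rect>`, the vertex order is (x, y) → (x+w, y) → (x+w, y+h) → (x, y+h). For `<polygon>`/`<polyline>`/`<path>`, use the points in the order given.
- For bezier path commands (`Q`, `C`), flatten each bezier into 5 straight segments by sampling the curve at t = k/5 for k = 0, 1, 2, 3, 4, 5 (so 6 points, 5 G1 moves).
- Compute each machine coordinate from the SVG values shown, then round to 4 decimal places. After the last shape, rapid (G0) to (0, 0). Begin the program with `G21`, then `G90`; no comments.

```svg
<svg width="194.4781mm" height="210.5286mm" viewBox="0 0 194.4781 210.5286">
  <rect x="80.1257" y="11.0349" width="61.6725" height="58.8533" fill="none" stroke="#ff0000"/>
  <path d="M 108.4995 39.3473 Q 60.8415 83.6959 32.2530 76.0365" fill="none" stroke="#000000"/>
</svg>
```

Since the viewBox matches the mm dimensions, user units are millimetres directly. The only transform is the Y-flip y_m = 210.5286 − y_svg.

Shape 1 is a rectangle drawn with `<rect>`. Its stroke #ff0000 means cut at S861, F1516. After flipping Y the toolpath is (80.1257,199.4937) → (141.7982,199.4937) → (141.7982,140.6404) → (80.1257,140.6404) → (80.1257,199.4937), returning to the start.

Shape 2 is a quadratic bezier drawn with `<path>`. Its stroke #000000 means score at S585, F2150. After flipping Y the toolpath is (108.4995,171.1813) → (90.1991,155.5222) → (73.4242,144.0237) → (58.1749,136.6859) → (44.4512,133.5087) → (32.2530,134.4921).

G21
G90
G0 X80.1257 Y199.4937
M3 S861
G01 X141.7982 Y199.4937 F1516
G01 X141.7982 Y140.6404
G01 X80.1257 Y140.6404
G01 X80.1257 Y199.4937
M5
G0 X108.4995 Y171.1813
M3 S585
G01 X90.1991 Y155.5222 F2150
G01 X73.4242 Y144.0237
G01 X58.1749 Y136.6859
G01 X44.4512 Y133.5087
G01 X32.2530 Y134.4921
M5
G0 X0.0000 Y0.0000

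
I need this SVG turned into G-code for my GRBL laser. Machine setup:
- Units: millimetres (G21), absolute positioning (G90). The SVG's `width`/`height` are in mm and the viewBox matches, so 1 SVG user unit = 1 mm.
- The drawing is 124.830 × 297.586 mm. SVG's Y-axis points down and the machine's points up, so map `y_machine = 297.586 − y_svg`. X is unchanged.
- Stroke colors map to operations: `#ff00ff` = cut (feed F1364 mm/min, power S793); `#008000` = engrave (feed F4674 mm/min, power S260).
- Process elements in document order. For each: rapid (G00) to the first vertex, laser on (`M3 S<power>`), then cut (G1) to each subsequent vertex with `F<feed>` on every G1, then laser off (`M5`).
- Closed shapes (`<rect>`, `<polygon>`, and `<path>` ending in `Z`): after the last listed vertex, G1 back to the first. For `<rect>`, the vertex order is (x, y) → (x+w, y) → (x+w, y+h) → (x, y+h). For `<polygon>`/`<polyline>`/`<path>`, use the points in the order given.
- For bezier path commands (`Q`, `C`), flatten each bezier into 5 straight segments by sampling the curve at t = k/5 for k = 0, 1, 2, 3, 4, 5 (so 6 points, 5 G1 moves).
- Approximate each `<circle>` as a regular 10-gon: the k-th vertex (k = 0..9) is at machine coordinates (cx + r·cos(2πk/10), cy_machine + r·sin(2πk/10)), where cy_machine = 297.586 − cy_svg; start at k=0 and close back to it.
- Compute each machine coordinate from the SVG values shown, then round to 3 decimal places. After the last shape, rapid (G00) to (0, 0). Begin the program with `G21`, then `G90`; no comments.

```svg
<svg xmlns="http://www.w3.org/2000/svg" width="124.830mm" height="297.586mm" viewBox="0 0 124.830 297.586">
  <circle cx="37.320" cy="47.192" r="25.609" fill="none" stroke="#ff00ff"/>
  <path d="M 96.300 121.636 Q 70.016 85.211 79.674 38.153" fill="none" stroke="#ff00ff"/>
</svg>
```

G21
G90
G00 X62.929 Y250.394
M3 S793
G1 X58.038 Y265.447 F1364
G1 X45.234 Y274.750 F1364
G1 X29.406 Y274.750 F1364
G1 X16.602 Y265.447 F1364
G1 X11.711 Y250.394 F1364
G1 X16.602 Y235.341 F1364
G1 X29.406 Y226.038 F1364
G1 X45.234 Y226.038 F1364
G1 X58.038 Y235.341 F1364
G1 X62.929 Y250.394 F1364
M5
G00 X96.300 Y175.950
M3 S793
G1 X87.224 Y190.945 F1364
G1 X81.024 Y206.791 F1364
G1 X77.698 Y223.488 F1364
G1 X77.248 Y241.035 F1364
G1 X79.674 Y259.433 F1364
M5
G00 X0.000 Y0.000

Since the viewBox matches the mm dimensions, user units are millimetres directly. The only transform is the Y-flip y_m = 297.586 − y_svg.

Shape 1 is a circle drawn with `<circle>`. Its stroke #ff00ff means cut at S793, F1364. After flipping Y the toolpath is (62.929,250.394) → (58.038,265.447) → (45.234,274.750) → (29.406,274.750) → (16.602,265.447) → (11.711,250.394) → (16.602,235.341) → (29.406,226.038) → (45.234,226.038) → (58.038,235.341) → (62.929,250.394), returning to the start.

Shape 2 is a quadratic bezier drawn with `<path>`. Its stroke #ff00ff means cut at S793, F1364. After flipping Y the toolpath is (96.300,175.950) → (87.224,190.945) → (81.024,206.791) → (77.698,223.488) → (77.248,241.035) → (79.674,259.433).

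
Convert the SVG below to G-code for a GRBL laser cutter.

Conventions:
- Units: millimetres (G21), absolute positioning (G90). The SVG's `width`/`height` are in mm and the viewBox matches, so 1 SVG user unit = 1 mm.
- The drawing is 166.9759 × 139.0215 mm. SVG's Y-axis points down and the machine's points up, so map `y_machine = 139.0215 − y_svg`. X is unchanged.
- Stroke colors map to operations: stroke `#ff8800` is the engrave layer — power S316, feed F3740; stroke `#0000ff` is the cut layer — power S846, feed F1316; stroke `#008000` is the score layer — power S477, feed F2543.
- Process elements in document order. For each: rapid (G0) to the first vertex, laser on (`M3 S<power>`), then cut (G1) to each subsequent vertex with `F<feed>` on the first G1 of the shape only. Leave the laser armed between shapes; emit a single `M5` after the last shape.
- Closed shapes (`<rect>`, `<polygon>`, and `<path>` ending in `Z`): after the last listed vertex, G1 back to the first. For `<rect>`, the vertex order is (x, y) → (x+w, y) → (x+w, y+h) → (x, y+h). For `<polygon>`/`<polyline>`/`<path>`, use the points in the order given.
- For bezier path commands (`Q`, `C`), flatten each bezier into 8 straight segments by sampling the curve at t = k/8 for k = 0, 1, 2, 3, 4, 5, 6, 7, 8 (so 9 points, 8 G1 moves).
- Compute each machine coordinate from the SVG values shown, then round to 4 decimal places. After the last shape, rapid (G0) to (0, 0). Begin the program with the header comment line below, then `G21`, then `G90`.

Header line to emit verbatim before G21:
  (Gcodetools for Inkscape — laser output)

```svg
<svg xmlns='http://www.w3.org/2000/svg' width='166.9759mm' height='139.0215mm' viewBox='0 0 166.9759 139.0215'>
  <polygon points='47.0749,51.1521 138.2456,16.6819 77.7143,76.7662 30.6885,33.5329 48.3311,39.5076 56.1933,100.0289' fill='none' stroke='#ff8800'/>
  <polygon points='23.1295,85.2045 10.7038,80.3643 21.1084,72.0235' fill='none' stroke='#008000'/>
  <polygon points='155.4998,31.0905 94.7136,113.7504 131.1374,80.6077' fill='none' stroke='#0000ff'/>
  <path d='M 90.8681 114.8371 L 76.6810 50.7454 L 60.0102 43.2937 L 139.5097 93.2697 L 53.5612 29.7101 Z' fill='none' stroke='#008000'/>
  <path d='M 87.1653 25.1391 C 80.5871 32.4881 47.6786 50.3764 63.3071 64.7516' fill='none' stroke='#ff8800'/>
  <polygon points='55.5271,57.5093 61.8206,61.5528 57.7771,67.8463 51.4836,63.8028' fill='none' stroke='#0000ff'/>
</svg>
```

(Gcodetools for Inkscape — laser output)
G21
G90
G0 X47.0749 Y87.8694
M3 S316
G1 X138.2456 Y122.3396 F3740
G1 X77.7143 Y62.2553
G1 X30.6885 Y105.4886
G1 X48.3311 Y99.5139
G1 X56.1933 Y38.9926
G1 X47.0749 Y87.8694
G0 X23.1295 Y53.8170
M3 S477
G1 X10.7038 Y58.6572 F2543
G1 X21.1084 Y66.9980
G1 X23.1295 Y53.8170
G0 X155.4998 Y107.9310
M3 S846
G1 X94.7136 Y25.2711 F1316
G1 X131.1374 Y58.4138
G1 X155.4998 Y107.9310
G0 X90.8681 Y24.1844
M3 S477
G1 X76.6810 Y88.2761 F2543
G1 X60.0102 Y95.7278
G1 X139.5097 Y45.7518
G1 X53.5612 Y109.3114
G1 X90.8681 Y24.1844
G0 X87.1653 Y113.8824
M3 S316
G1 X83.6105 Y110.6599 F3740
G1 X78.4645 Y106.6141
G1 X72.6048 Y101.9096
G1 X66.9087 Y96.7110
G1 X62.2535 Y91.1830
G1 X59.5166 Y85.4904
G1 X59.5754 Y79.7978
G1 X63.3071 Y74.2699
G0 X55.5271 Y81.5122
M3 S846
G1 X61.8206 Y77.4687 F1316
G1 X57.7771 Y71.1752
G1 X51.4836 Y75.2187
G1 X55.5271 Y81.5122
M5
G0 X0.0000 Y0.0000

Since the viewBox matches the mm dimensions, user units are millimetres directly. The only transform is the Y-flip y_m = 139.0215 − y_svg.

Shape 1 is a closed polygon drawn with `<polygon>`. Its stroke #ff8800 means engrave at S316, F3740. After flipping Y the toolpath is (47.0749,87.8694) → (138.2456,122.3396) → (77.7143,62.2553) → (30.6885,105.4886) → (48.3311,99.5139) → (56.1933,38.9926) → (47.0749,87.8694), returning to the start.

Shape 2 is a regular polygon drawn with `<polygon>`. Its stroke #008000 means score at S477, F2543. After flipping Y the toolpath is (23.1295,53.8170) → (10.7038,58.6572) → (21.1084,66.9980) → (23.1295,53.8170), returning to the start.

Shape 3 is a closed polygon drawn with `<polygon>`. Its stroke #0000ff means cut at S846, F1316. After flipping Y the toolpath is (155.4998,107.9310) → (94.7136,25.2711) → (131.1374,58.4138) → (155.4998,107.9310), returning to the start.

Shape 4 is a closed polygon drawn with `<path>`. Its stroke #008000 means score at S477, F2543. After flipping Y the toolpath is (90.8681,24.1844) → (76.6810,88.2761) → (60.0102,95.7278) → (139.5097,45.7518) → (53.5612,109.3114) → (90.8681,24.1844), returning to the start.

Shape 5 is a cubic bezier drawn with `<path>`. Its stroke #ff8800 means engrave at S316, F3740. After flipping Y the toolpath is (87.1653,113.8824) → (83.6105,110.6599) → (78.4645,106.6141) → (72.6048,101.9096) → (66.9087,96.7110) → (62.2535,91.1830) → (59.5166,85.4904) → (59.5754,79.7978) → (63.3071,74.2699).

Shape 6 is a regular polygon drawn with `<polygon>`. Its stroke #0000ff means cut at S846, F1316. After flipping Y the toolpath is (55.5271,81.5122) → (61.8206,77.4687) → (57.7771,71.1752) → (51.4836,75.2187) → (55.5271,81.5122), returning to the start.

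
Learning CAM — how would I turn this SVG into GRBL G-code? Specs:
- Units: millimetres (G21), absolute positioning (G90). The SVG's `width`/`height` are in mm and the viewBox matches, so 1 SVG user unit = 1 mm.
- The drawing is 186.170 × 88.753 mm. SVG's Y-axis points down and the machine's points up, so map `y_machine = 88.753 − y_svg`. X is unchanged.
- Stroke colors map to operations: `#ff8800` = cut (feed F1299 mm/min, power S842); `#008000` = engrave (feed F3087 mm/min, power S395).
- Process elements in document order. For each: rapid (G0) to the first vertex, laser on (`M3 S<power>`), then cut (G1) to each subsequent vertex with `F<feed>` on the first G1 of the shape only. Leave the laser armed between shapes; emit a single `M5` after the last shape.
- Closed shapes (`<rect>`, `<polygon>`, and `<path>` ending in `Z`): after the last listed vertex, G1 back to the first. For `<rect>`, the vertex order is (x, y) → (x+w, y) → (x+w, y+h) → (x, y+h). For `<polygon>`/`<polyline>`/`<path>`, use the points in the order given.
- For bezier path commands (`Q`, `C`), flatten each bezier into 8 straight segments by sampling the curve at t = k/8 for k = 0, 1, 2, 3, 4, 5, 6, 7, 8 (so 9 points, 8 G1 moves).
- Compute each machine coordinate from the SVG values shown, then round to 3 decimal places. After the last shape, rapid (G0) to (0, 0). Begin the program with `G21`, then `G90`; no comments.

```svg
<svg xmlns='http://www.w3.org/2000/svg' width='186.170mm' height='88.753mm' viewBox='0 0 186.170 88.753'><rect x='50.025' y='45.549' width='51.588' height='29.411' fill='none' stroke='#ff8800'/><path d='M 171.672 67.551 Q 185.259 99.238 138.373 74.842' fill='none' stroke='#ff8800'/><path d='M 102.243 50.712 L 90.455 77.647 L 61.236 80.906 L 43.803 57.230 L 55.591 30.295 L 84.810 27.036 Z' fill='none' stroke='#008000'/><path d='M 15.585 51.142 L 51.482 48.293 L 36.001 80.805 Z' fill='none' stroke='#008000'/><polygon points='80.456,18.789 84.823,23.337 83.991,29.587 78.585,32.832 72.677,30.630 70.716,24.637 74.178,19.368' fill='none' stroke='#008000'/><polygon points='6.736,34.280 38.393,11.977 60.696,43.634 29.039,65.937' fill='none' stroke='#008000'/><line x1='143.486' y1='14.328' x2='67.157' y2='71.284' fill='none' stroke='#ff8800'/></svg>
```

G21
G90
G0 X50.025 Y43.204
M3 S842
G1 X101.613 Y43.204 F1299
G1 X101.613 Y13.793
G1 X50.025 Y13.793
G1 X50.025 Y43.204
G0 X171.672 Y21.202
M3 S842
G1 X174.124 Y14.157 F1299
G1 X174.686 Y8.864
G1 X173.358 Y5.323
G1 X170.141 Y3.536
G1 X165.033 Y3.501
G1 X158.036 Y5.218
G1 X149.150 Y8.688
G1 X138.373 Y13.911
G0 X102.243 Y38.041
M3 S395
G1 X90.455 Y11.106 F3087
G1 X61.236 Y7.847
G1 X43.803 Y31.523
G1 X55.591 Y58.458
G1 X84.810 Y61.717
G1 X102.243 Y38.041
G0 X15.585 Y37.611
M3 S395
G1 X51.482 Y40.460 F3087
G1 X36.001 Y7.948
G1 X15.585 Y37.611
G0 X80.456 Y69.964
M3 S395
G1 X84.823 Y65.416 F3087
G1 X83.991 Y59.166
G1 X78.585 Y55.921
G1 X72.677 Y58.123
G1 X70.716 Y64.116
G1 X74.178 Y69.385
G1 X80.456 Y69.964
G0 X6.736 Y54.473
M3 S395
G1 X38.393 Y76.776 F3087
G1 X60.696 Y45.119
G1 X29.039 Y22.816
G1 X6.736 Y54.473
G0 X143.486 Y74.425
M3 S842
G1 X67.157 Y17.469 F1299
M5
G0 X0.000 Y0.000

viewBox `0 0 186.170 88.753` with mm width/height → 1 unit = 1 mm. Flip: y_m = 88.753 − y_svg.

**Shape 1** — `<rect>` rectangle, stroke `#ff8800` → cut (S842, F1299). Machine vertices: (50.025,43.204) → (101.613,43.204) → (101.613,13.793) → (50.025,13.793) → (50.025,43.204). Closed: final G1 returns to the first vertex.

**Shape 2** — `<path>` quadratic bezier, stroke `#ff8800` → cut (S842, F1299). Control points (SVG): P0=(171.672,67.551), P1=(185.259,99.238), P2=(138.373,74.842); sampled at t=k/8. Machine vertices: (171.672,21.202) → (174.124,14.157) → (174.686,8.864) → (173.358,5.323) → (170.141,3.536) → (165.033,3.501) → (158.036,5.218) → (149.150,8.688) → (138.373,13.911). Open path.

**Shape 3** — `<path>` regular polygon, stroke `#008000` → engrave (S395, F3087). Machine vertices: (102.243,38.041) → (90.455,11.106) → (61.236,7.847) → (43.803,31.523) → (55.591,58.458) → (84.810,61.717) → (102.243,38.041). Closed: final G1 returns to the first vertex.

**Shape 4** — `<path>` regular polygon, stroke `#008000` → engrave (S395, F3087). Machine vertices: (15.585,37.611) → (51.482,40.460) → (36.001,7.948) → (15.585,37.611). Closed: final G1 returns to the first vertex.

**Shape 5** — `<polygon>` regular polygon, stroke `#008000` → engrave (S395, F3087). Machine vertices: (80.456,69.964) → (84.823,65.416) → (83.991,59.166) → (78.585,55.921) → (72.677,58.123) → (70.716,64.116) → (74.178,69.385) → (80.456,69.964). Closed: final G1 returns to the first vertex.

**Shape 6** — `<polygon>` regular polygon, stroke `#008000` → engrave (S395, F3087). Machine vertices: (6.736,54.473) → (38.393,76.776) → (60.696,45.119) → (29.039,22.816) → (6.736,54.473). Closed: final G1 returns to the first vertex.

**Shape 7** — `<line>` line segment, stroke `#ff8800` → cut (S842, F1299). Machine vertices: (143.486,74.425) → (67.157,17.469). Open path.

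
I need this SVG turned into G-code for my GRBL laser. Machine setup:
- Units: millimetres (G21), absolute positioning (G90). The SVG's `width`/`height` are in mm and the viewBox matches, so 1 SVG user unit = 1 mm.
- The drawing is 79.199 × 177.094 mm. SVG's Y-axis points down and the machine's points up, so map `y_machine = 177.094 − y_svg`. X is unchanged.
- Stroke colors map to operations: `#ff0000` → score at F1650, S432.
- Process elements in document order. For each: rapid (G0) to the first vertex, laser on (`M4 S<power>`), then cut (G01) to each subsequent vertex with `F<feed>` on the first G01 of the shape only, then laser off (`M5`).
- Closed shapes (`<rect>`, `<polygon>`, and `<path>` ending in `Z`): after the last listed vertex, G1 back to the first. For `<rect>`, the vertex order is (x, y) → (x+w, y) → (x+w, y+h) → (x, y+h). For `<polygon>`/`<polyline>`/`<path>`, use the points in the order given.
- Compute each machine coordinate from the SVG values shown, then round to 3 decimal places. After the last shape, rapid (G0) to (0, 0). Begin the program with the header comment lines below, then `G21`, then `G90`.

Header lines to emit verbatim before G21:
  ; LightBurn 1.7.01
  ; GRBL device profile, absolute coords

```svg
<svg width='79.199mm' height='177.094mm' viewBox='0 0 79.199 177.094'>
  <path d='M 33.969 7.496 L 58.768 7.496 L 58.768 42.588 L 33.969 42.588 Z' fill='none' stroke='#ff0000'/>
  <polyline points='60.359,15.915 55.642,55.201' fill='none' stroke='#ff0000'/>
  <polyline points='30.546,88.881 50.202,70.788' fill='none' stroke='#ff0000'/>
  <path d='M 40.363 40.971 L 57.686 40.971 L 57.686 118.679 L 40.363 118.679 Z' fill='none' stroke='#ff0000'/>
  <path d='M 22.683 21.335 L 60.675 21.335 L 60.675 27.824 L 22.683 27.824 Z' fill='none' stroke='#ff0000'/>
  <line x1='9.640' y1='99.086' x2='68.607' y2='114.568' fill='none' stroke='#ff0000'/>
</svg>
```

Since the viewBox matches the mm dimensions, user units are millimetres directly. The only transform is the Y-flip y_m = 177.094 − y_svg.

Shape 1 is a rectangle drawn with `<path>`. Its stroke #ff0000 means score at S432, F1650. After flipping Y the toolpath is (33.969,169.598) → (58.768,169.598) → (58.768,134.506) → (33.969,134.506) → (33.969,169.598), returning to the start.

Shape 2 is a line segment drawn with `<polyline>`. Its stroke #ff0000 means score at S432, F1650. After flipping Y the toolpath is (60.359,161.179) → (55.642,121.893).

Shape 3 is a line segment drawn with `<polyline>`. Its stroke #ff0000 means score at S432, F1650. After flipping Y the toolpath is (30.546,88.213) → (50.202,106.306).

Shape 4 is a rectangle drawn with `<path>`. Its stroke #ff0000 means score at S432, F1650. After flipping Y the toolpath is (40.363,136.123) → (57.686,136.123) → (57.686,58.415) → (40.363,58.415) → (40.363,136.123), returning to the start.

Shape 5 is a rectangle drawn with `<path>`. Its stroke #ff0000 means score at S432, F1650. After flipping Y the toolpath is (22.683,155.759) → (60.675,155.759) → (60.675,149.270) → (22.683,149.270) → (22.683,155.759), returning to the start.

Shape 6 is a line segment drawn with `<line>`. Its stroke #ff0000 means score at S432, F1650. After flipping Y the toolpath is (9.640,78.008) → (68.607,62.526).

; LightBurn 1.7.01
; GRBL device profile, absolute coords
G21
G90
G0 X33.969 Y169.598
M4 S432
G01 X58.768 Y169.598 F1650
G01 X58.768 Y134.506
G01 X33.969 Y134.506
G01 X33.969 Y169.598
M5
G0 X60.359 Y161.179
M4 S432
G01 X55.642 Y121.893 F1650
M5
G0 X30.546 Y88.213
M4 S432
G01 X50.202 Y106.306 F1650
M5
G0 X40.363 Y136.123
M4 S432
G01 X57.686 Y136.123 F1650
G01 X57.686 Y58.415
G01 X40.363 Y58.415
G01 X40.363 Y136.123
M5
G0 X22.683 Y155.759
M4 S432
G01 X60.675 Y155.759 F1650
G01 X60.675 Y149.270
G01 X22.683 Y149.270
G01 X22.683 Y155.759
M5
G0 X9.640 Y78.008
M4 S432
G01 X68.607 Y62.526 F1650
M5
G0 X0.000 Y0.000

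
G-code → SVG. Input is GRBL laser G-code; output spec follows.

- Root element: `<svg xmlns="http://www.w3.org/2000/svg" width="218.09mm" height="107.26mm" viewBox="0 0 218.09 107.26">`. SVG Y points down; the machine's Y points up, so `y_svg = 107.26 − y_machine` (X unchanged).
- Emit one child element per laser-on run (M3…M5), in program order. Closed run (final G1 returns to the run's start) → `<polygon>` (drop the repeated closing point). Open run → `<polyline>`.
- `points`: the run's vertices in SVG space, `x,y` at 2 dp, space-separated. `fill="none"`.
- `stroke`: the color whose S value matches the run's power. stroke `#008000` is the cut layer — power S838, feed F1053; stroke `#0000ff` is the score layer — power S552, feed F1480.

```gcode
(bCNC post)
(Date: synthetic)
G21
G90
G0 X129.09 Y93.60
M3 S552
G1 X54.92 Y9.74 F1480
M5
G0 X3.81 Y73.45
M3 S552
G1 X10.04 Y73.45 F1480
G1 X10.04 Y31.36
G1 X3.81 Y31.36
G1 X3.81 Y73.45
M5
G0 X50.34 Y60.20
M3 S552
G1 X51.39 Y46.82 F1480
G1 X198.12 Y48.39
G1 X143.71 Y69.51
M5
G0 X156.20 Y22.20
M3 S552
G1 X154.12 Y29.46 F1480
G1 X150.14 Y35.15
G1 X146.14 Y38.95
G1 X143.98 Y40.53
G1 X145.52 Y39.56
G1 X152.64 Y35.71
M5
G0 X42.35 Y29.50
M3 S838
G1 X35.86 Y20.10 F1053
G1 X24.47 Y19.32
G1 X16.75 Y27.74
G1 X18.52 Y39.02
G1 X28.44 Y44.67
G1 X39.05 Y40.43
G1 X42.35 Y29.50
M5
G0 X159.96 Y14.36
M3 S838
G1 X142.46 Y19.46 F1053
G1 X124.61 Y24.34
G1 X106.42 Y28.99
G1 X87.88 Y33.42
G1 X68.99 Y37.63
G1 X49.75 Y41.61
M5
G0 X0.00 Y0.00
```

y_svg = 107.26 − y_m.

[1] S552→`#0000ff` (score); open run; points: 129.09,13.66 54.92,97.52

[2] S552→`#0000ff` (score); closed run; points: 3.81,33.81 10.04,33.81 10.04,75.90 3.81,75.90

[3] S552→`#0000ff` (score); open run; points: 50.34,47.06 51.39,60.44 198.12,58.87 143.71,37.75

[4] S552→`#0000ff` (score); open run; points: 156.20,85.06 154.12,77.80 150.14,72.11 146.14,68.31 143.98,66.73 145.52,67.70 152.64,71.55

[5] S838→`#008000` (cut); closed run; points: 42.35,77.76 35.86,87.16 24.47,87.94 16.75,79.52 18.52,68.24 28.44,62.59 39.05,66.83

[6] S838→`#008000` (cut); open run; points: 159.96,92.90 142.46,87.80 124.61,82.92 106.42,78.27 87.88,73.84 68.99,69.63 49.75,65.65

<svg xmlns="http://www.w3.org/2000/svg" width="218.09mm" height="107.26mm" viewBox="0 0 218.09 107.26">
  <polyline points="129.09,13.66 54.92,97.52" fill="none" stroke="#0000ff"/>
  <polygon points="3.81,33.81 10.04,33.81 10.04,75.90 3.81,75.90" fill="none" stroke="#0000ff"/>
  <polyline points="50.34,47.06 51.39,60.44 198.12,58.87 143.71,37.75" fill="none" stroke="#0000ff"/>
  <polyline points="156.20,85.06 154.12,77.80 150.14,72.11 146.14,68.31 143.98,66.73 145.52,67.70 152.64,71.55" fill="none" stroke="#0000ff"/>
  <polygon points="42.35,77.76 35.86,87.16 24.47,87.94 16.75,79.52 18.52,68.24 28.44,62.59 39.05,66.83" fill="none" stroke="#008000"/>
  <polyline points="159.96,92.90 142.46,87.80 124.61,82.92 106.42,78.27 87.88,73.84 68.99,69.63 49.75,65.65" fill="none" stroke="#008000"/>
</svg>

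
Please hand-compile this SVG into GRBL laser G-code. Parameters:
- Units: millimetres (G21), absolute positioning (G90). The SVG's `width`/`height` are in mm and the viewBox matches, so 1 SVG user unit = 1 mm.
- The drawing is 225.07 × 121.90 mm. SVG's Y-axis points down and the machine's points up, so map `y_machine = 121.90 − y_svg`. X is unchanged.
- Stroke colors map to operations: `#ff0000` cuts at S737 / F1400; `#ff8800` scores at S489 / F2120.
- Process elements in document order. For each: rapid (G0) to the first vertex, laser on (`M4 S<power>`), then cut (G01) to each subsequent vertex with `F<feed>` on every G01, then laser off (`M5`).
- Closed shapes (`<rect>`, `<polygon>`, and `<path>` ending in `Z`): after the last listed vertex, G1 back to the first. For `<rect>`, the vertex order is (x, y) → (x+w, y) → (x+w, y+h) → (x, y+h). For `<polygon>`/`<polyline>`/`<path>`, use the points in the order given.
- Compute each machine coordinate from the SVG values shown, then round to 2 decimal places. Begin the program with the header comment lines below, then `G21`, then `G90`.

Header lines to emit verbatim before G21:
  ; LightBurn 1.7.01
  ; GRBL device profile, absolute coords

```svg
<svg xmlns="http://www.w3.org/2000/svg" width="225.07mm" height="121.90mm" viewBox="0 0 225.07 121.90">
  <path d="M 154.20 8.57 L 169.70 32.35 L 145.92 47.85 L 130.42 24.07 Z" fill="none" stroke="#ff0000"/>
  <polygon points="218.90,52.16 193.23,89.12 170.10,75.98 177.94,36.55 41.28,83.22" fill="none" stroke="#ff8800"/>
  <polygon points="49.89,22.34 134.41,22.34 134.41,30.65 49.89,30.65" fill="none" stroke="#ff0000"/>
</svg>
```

1 u = 1 mm; y_m = 121.90 − y.

[1] `<path>` regular polygon, #ff0000→cut S737 F1400: (154.20,113.33) → (169.70,89.55) → (145.92,74.05) → (130.42,97.83) → (154.20,113.33) (closed)

[2] `<polygon>` closed polygon, #ff8800→score S489 F2120: (218.90,69.74) → (193.23,32.78) → (170.10,45.92) → (177.94,85.35) → (41.28,38.68) → (218.90,69.74) (closed)

[3] `<polygon>` rectangle, #ff0000→cut S737 F1400: (49.89,99.56) → (134.41,99.56) → (134.41,91.25) → (49.89,91.25) → (49.89,99.56) (closed)

; LightBurn 1.7.01
; GRBL device profile, absolute coords
G21
G90
G0 X154.20 Y113.33
M4 S737
G01 X169.70 Y89.55 F1400
G01 X145.92 Y74.05 F1400
G01 X130.42 Y97.83 F1400
G01 X154.20 Y113.33 F1400
M5
G0 X218.90 Y69.74
M4 S489
G01 X193.23 Y32.78 F2120
G01 X170.10 Y45.92 F2120
G01 X177.94 Y85.35 F2120
G01 X41.28 Y38.68 F2120
G01 X218.90 Y69.74 F2120
M5
G0 X49.89 Y99.56
M4 S737
G01 X134.41 Y99.56 F1400
G01 X134.41 Y91.25 F1400
G01 X49.89 Y91.25 F1400
G01 X49.89 Y99.56 F1400
M5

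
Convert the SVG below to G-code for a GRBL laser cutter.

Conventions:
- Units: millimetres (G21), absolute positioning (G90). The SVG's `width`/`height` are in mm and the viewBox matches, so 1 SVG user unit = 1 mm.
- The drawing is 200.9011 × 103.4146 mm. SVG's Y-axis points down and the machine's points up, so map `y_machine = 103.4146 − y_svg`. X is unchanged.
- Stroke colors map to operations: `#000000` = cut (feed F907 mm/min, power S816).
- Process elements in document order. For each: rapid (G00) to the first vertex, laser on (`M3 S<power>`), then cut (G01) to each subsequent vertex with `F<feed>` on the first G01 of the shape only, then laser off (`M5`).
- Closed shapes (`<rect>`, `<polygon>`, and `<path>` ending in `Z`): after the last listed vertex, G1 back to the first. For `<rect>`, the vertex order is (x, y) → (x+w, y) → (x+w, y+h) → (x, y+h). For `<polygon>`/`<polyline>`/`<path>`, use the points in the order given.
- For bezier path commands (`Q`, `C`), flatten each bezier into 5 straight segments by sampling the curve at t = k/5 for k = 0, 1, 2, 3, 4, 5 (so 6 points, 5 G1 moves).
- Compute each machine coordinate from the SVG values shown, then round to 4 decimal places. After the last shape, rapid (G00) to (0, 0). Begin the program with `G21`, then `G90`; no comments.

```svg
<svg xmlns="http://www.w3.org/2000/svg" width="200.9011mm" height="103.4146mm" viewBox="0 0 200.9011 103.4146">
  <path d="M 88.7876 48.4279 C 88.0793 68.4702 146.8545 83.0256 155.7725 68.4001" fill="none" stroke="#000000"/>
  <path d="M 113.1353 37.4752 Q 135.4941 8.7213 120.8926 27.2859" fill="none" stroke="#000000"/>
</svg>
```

G21
G90
G00 X88.7876 Y54.9867
M3 S816
G01 X94.6259 Y43.8093 F907
G01 X109.4919 Y35.0861
G01 X128.1372 Y29.9543
G01 X145.3136 Y29.5514
G01 X155.7725 Y35.0145
M5
G00 X113.1353 Y65.9394
M3 S816
G01 X120.6004 Y75.5482 F907
G01 X125.1087 Y81.3716
G01 X126.6602 Y83.4094
G01 X125.2548 Y81.6618
G01 X120.8926 Y76.1287
M5
G00 X0.0000 Y0.0000

1 u = 1 mm; y_m = 103.4146 − y.

[1] `<path>` cubic bezier, #000000→cut S816 F907: (88.7876,54.9867) → (94.6259,43.8093) → (109.4919,35.0861) → (128.1372,29.9543) → (145.3136,29.5514) → (155.7725,35.0145)

[2] `<path>` quadratic bezier, #000000→cut S816 F907: (113.1353,65.9394) → (120.6004,75.5482) → (125.1087,81.3716) → (126.6602,83.4094) → (125.2548,81.6618) → (120.8926,76.1287)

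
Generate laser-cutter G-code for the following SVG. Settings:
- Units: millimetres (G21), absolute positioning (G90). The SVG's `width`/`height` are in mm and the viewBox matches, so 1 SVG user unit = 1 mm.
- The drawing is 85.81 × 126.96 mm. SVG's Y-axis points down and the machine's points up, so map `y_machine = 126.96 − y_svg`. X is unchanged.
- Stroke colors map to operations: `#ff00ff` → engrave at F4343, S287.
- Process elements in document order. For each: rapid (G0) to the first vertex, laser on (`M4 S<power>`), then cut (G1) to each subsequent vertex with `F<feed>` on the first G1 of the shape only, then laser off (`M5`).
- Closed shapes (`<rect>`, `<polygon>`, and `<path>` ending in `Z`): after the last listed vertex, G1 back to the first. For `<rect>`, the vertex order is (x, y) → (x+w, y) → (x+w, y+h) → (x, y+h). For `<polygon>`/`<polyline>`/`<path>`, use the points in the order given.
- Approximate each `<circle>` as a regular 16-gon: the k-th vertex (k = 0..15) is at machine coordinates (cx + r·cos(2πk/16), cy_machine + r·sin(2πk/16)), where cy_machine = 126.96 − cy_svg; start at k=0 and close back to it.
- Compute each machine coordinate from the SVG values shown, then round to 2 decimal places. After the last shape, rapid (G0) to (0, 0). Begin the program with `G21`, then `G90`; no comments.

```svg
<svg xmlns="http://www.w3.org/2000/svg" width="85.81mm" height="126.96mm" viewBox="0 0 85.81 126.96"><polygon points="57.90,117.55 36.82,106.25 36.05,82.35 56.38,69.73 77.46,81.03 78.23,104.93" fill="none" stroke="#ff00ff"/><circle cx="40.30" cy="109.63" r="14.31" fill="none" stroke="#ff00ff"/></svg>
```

Since the viewBox matches the mm dimensions, user units are millimetres directly. The only transform is the Y-flip y_m = 126.96 − y_svg.

Shape 1 is a regular polygon drawn with `<polygon>`. Its stroke #ff00ff means engrave at S287, F4343. After flipping Y the toolpath is (57.90,9.41) → (36.82,20.71) → (36.05,44.61) → (56.38,57.23) → (77.46,45.93) → (78.23,22.03) → (57.90,9.41), returning to the start.

Shape 2 is a circle drawn with `<circle>`. Its stroke #ff00ff means engrave at S287, F4343. After flipping Y the toolpath is (54.61,17.33) → (53.52,22.81) → (50.42,27.45) → (45.78,30.55) → (40.30,31.64) → (34.82,30.55) → (30.18,27.45) → (27.08,22.81) → (25.99,17.33) → (27.08,11.85) → (30.18,7.21) → (34.82,4.11) → (40.30,3.02) → (45.78,4.11) → (50.42,7.21) → (53.52,11.85) → (54.61,17.33), returning to the start.

G21
G90
G0 X57.90 Y9.41
M4 S287
G1 X36.82 Y20.71 F4343
G1 X36.05 Y44.61
G1 X56.38 Y57.23
G1 X77.46 Y45.93
G1 X78.23 Y22.03
G1 X57.90 Y9.41
M5
G0 X54.61 Y17.33
M4 S287
G1 X53.52 Y22.81 F4343
G1 X50.42 Y27.45
G1 X45.78 Y30.55
G1 X40.30 Y31.64
G1 X34.82 Y30.55
G1 X30.18 Y27.45
G1 X27.08 Y22.81
G1 X25.99 Y17.33
G1 X27.08 Y11.85
G1 X30.18 Y7.21
G1 X34.82 Y4.11
G1 X40.30 Y3.02
G1 X45.78 Y4.11
G1 X50.42 Y7.21
G1 X53.52 Y11.85
G1 X54.61 Y17.33
M5
G0 X0.00 Y0.00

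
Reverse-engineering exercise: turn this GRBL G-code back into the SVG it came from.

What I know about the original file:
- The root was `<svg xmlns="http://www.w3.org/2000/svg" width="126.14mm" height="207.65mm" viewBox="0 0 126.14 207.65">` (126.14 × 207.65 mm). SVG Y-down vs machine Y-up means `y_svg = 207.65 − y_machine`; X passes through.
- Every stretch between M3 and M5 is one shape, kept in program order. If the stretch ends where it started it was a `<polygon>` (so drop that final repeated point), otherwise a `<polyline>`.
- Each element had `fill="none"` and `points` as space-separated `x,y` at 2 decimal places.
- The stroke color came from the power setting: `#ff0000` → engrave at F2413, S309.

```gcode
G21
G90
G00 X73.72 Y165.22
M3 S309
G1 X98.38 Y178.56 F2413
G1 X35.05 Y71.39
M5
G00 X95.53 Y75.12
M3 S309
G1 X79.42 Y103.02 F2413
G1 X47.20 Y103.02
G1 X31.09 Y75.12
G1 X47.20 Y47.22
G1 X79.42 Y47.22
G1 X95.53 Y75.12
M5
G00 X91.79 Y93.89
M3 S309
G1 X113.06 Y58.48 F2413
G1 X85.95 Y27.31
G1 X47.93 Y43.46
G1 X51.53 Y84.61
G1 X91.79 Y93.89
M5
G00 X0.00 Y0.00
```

Machine Y-up, SVG Y-down with viewBox height 207.65, so y_svg = 207.65 − y_machine; X carries over. Every run uses S309, so all elements get stroke `#ff0000` (engrave).

Run 1: The run is open, so emit a `<polyline>` with points (Y-flipped): 73.72,42.43 98.38,29.09 35.05,136.26.

Run 2: The run returns to its start, so emit a `<polygon>` with points (Y-flipped): 95.53,132.53 79.42,104.63 47.20,104.63 31.09,132.53 47.20,160.43 79.42,160.43.

Run 3: The run returns to its start, so emit a `<polygon>` with points (Y-flipped): 91.79,113.76 113.06,149.17 85.95,180.34 47.93,164.19 51.53,123.04.

<svg xmlns="http://www.w3.org/2000/svg" width="126.14mm" height="207.65mm" viewBox="0 0 126.14 207.65">
  <polyline points="73.72,42.43 98.38,29.09 35.05,136.26" fill="none" stroke="#ff0000"/>
  <polygon points="95.53,132.53 79.42,104.63 47.20,104.63 31.09,132.53 47.20,160.43 79.42,160.43" fill="none" stroke="#ff0000"/>
  <polygon points="91.79,113.76 113.06,149.17 85.95,180.34 47.93,164.19 51.53,123.04" fill="none" stroke="#ff0000"/>
</svg>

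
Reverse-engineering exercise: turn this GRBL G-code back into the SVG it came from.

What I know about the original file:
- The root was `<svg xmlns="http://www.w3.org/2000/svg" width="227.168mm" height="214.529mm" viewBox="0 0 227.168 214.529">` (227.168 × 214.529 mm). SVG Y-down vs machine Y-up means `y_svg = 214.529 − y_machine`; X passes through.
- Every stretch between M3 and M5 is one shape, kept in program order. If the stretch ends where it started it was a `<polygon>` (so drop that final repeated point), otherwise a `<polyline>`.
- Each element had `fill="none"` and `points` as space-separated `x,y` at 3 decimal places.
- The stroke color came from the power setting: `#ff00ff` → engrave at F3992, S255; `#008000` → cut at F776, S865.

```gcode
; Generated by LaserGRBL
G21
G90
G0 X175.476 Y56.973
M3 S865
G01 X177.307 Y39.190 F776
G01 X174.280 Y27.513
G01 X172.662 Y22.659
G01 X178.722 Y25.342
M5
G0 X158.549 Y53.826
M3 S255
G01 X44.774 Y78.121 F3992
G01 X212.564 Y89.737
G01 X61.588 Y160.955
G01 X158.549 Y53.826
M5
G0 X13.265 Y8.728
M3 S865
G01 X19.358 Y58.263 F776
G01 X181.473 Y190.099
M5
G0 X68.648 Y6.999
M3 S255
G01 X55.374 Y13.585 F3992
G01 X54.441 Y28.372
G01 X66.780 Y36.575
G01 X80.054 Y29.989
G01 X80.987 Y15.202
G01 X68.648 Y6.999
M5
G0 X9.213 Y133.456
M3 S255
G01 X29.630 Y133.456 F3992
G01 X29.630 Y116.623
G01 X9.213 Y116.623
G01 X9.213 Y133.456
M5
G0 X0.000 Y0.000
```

<svg xmlns="http://www.w3.org/2000/svg" width="227.168mm" height="214.529mm" viewBox="0 0 227.168 214.529">
  <polyline points="175.476,157.556 177.307,175.339 174.280,187.016 172.662,191.870 178.722,189.187" fill="none" stroke="#008000"/>
  <polygon points="158.549,160.703 44.774,136.408 212.564,124.792 61.588,53.574" fill="none" stroke="#ff00ff"/>
  <polyline points="13.265,205.801 19.358,156.266 181.473,24.430" fill="none" stroke="#008000"/>
  <polygon points="68.648,207.530 55.374,200.944 54.441,186.157 66.780,177.954 80.054,184.540 80.987,199.327" fill="none" stroke="#ff00ff"/>
  <polygon points="9.213,81.073 29.630,81.073 29.630,97.906 9.213,97.906" fill="none" stroke="#ff00ff"/>
</svg>

Machine Y-up, SVG Y-down with viewBox height 214.529, so y_svg = 214.529 − y_machine; X carries over.

Run 1: the run's S865 means `#008000` (cut). The run is open, so emit a `<polyline>` with points (Y-flipped): 175.476,157.556 177.307,175.339 174.280,187.016 172.662,191.870 178.722,189.187.

Run 2: S255 ⇒ engrave layer `#ff00ff`. The run returns to its start, so emit a `<polygon>` with points (Y-flipped): 158.549,160.703 44.774,136.408 212.564,124.792 61.588,53.574.

Run 3: power S865 maps to stroke `#008000` (cut). The run is open, so emit a `<polyline>` with points (Y-flipped): 13.265,205.801 19.358,156.266 181.473,24.430.

Run 4: S255 ⇒ engrave layer `#ff00ff`. The run returns to its start, so emit a `<polygon>` with points (Y-flipped): 68.648,207.530 55.374,200.944 54.441,186.157 66.780,177.954 80.054,184.540 80.987,199.327.

Run 5: S255 ⇒ engrave layer `#ff00ff`. The run returns to its start, so emit a `<polygon>` with points (Y-flipped): 9.213,81.073 29.630,81.073 29.630,97.906 9.213,97.906.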